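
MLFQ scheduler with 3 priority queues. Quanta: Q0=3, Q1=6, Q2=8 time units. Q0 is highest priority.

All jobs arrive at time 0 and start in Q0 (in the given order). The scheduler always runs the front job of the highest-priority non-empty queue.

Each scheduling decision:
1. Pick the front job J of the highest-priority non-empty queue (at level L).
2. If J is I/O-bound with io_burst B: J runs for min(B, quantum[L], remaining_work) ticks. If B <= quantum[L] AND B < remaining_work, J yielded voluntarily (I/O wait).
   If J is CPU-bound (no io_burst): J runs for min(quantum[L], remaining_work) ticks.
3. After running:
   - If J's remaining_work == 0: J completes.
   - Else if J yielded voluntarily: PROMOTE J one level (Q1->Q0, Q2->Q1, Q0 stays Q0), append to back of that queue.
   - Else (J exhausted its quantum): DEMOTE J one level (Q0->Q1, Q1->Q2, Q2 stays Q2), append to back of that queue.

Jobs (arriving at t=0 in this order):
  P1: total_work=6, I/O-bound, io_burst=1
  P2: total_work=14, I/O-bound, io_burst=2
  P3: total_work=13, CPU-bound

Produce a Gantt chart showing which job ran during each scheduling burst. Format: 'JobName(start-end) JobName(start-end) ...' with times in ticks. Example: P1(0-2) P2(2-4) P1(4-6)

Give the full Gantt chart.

t=0-1: P1@Q0 runs 1, rem=5, I/O yield, promote→Q0. Q0=[P2,P3,P1] Q1=[] Q2=[]
t=1-3: P2@Q0 runs 2, rem=12, I/O yield, promote→Q0. Q0=[P3,P1,P2] Q1=[] Q2=[]
t=3-6: P3@Q0 runs 3, rem=10, quantum used, demote→Q1. Q0=[P1,P2] Q1=[P3] Q2=[]
t=6-7: P1@Q0 runs 1, rem=4, I/O yield, promote→Q0. Q0=[P2,P1] Q1=[P3] Q2=[]
t=7-9: P2@Q0 runs 2, rem=10, I/O yield, promote→Q0. Q0=[P1,P2] Q1=[P3] Q2=[]
t=9-10: P1@Q0 runs 1, rem=3, I/O yield, promote→Q0. Q0=[P2,P1] Q1=[P3] Q2=[]
t=10-12: P2@Q0 runs 2, rem=8, I/O yield, promote→Q0. Q0=[P1,P2] Q1=[P3] Q2=[]
t=12-13: P1@Q0 runs 1, rem=2, I/O yield, promote→Q0. Q0=[P2,P1] Q1=[P3] Q2=[]
t=13-15: P2@Q0 runs 2, rem=6, I/O yield, promote→Q0. Q0=[P1,P2] Q1=[P3] Q2=[]
t=15-16: P1@Q0 runs 1, rem=1, I/O yield, promote→Q0. Q0=[P2,P1] Q1=[P3] Q2=[]
t=16-18: P2@Q0 runs 2, rem=4, I/O yield, promote→Q0. Q0=[P1,P2] Q1=[P3] Q2=[]
t=18-19: P1@Q0 runs 1, rem=0, completes. Q0=[P2] Q1=[P3] Q2=[]
t=19-21: P2@Q0 runs 2, rem=2, I/O yield, promote→Q0. Q0=[P2] Q1=[P3] Q2=[]
t=21-23: P2@Q0 runs 2, rem=0, completes. Q0=[] Q1=[P3] Q2=[]
t=23-29: P3@Q1 runs 6, rem=4, quantum used, demote→Q2. Q0=[] Q1=[] Q2=[P3]
t=29-33: P3@Q2 runs 4, rem=0, completes. Q0=[] Q1=[] Q2=[]

Answer: P1(0-1) P2(1-3) P3(3-6) P1(6-7) P2(7-9) P1(9-10) P2(10-12) P1(12-13) P2(13-15) P1(15-16) P2(16-18) P1(18-19) P2(19-21) P2(21-23) P3(23-29) P3(29-33)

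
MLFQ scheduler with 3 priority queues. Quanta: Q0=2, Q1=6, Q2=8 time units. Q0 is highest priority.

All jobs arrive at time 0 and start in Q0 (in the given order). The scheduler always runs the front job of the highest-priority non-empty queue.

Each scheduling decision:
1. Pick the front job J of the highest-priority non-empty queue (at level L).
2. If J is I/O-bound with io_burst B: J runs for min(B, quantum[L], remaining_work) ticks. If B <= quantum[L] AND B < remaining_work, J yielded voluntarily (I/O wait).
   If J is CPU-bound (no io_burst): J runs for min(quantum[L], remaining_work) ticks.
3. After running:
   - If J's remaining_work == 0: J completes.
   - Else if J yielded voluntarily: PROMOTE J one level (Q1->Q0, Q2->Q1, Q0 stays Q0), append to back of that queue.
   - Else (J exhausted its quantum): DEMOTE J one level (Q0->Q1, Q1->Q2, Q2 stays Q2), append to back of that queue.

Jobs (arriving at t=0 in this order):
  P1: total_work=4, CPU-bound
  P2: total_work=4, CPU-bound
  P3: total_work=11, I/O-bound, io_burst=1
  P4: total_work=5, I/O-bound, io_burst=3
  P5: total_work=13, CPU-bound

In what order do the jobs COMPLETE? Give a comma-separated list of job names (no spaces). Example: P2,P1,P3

t=0-2: P1@Q0 runs 2, rem=2, quantum used, demote→Q1. Q0=[P2,P3,P4,P5] Q1=[P1] Q2=[]
t=2-4: P2@Q0 runs 2, rem=2, quantum used, demote→Q1. Q0=[P3,P4,P5] Q1=[P1,P2] Q2=[]
t=4-5: P3@Q0 runs 1, rem=10, I/O yield, promote→Q0. Q0=[P4,P5,P3] Q1=[P1,P2] Q2=[]
t=5-7: P4@Q0 runs 2, rem=3, quantum used, demote→Q1. Q0=[P5,P3] Q1=[P1,P2,P4] Q2=[]
t=7-9: P5@Q0 runs 2, rem=11, quantum used, demote→Q1. Q0=[P3] Q1=[P1,P2,P4,P5] Q2=[]
t=9-10: P3@Q0 runs 1, rem=9, I/O yield, promote→Q0. Q0=[P3] Q1=[P1,P2,P4,P5] Q2=[]
t=10-11: P3@Q0 runs 1, rem=8, I/O yield, promote→Q0. Q0=[P3] Q1=[P1,P2,P4,P5] Q2=[]
t=11-12: P3@Q0 runs 1, rem=7, I/O yield, promote→Q0. Q0=[P3] Q1=[P1,P2,P4,P5] Q2=[]
t=12-13: P3@Q0 runs 1, rem=6, I/O yield, promote→Q0. Q0=[P3] Q1=[P1,P2,P4,P5] Q2=[]
t=13-14: P3@Q0 runs 1, rem=5, I/O yield, promote→Q0. Q0=[P3] Q1=[P1,P2,P4,P5] Q2=[]
t=14-15: P3@Q0 runs 1, rem=4, I/O yield, promote→Q0. Q0=[P3] Q1=[P1,P2,P4,P5] Q2=[]
t=15-16: P3@Q0 runs 1, rem=3, I/O yield, promote→Q0. Q0=[P3] Q1=[P1,P2,P4,P5] Q2=[]
t=16-17: P3@Q0 runs 1, rem=2, I/O yield, promote→Q0. Q0=[P3] Q1=[P1,P2,P4,P5] Q2=[]
t=17-18: P3@Q0 runs 1, rem=1, I/O yield, promote→Q0. Q0=[P3] Q1=[P1,P2,P4,P5] Q2=[]
t=18-19: P3@Q0 runs 1, rem=0, completes. Q0=[] Q1=[P1,P2,P4,P5] Q2=[]
t=19-21: P1@Q1 runs 2, rem=0, completes. Q0=[] Q1=[P2,P4,P5] Q2=[]
t=21-23: P2@Q1 runs 2, rem=0, completes. Q0=[] Q1=[P4,P5] Q2=[]
t=23-26: P4@Q1 runs 3, rem=0, completes. Q0=[] Q1=[P5] Q2=[]
t=26-32: P5@Q1 runs 6, rem=5, quantum used, demote→Q2. Q0=[] Q1=[] Q2=[P5]
t=32-37: P5@Q2 runs 5, rem=0, completes. Q0=[] Q1=[] Q2=[]

Answer: P3,P1,P2,P4,P5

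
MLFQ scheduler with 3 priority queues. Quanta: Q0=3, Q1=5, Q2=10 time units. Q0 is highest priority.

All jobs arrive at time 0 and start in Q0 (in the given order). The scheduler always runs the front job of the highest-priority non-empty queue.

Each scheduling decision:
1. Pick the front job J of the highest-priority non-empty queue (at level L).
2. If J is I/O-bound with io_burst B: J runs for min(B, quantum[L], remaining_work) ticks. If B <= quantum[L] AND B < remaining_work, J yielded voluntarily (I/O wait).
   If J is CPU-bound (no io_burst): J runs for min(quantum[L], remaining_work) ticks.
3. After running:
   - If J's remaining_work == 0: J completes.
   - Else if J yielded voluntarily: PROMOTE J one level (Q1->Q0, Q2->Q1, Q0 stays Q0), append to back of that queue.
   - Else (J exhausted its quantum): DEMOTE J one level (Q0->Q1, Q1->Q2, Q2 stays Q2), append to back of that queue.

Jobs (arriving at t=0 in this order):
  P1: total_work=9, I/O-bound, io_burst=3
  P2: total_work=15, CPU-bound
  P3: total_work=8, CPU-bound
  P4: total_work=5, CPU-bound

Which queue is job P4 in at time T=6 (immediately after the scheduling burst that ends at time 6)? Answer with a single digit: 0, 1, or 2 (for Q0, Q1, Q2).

Answer: 0

Derivation:
t=0-3: P1@Q0 runs 3, rem=6, I/O yield, promote→Q0. Q0=[P2,P3,P4,P1] Q1=[] Q2=[]
t=3-6: P2@Q0 runs 3, rem=12, quantum used, demote→Q1. Q0=[P3,P4,P1] Q1=[P2] Q2=[]
t=6-9: P3@Q0 runs 3, rem=5, quantum used, demote→Q1. Q0=[P4,P1] Q1=[P2,P3] Q2=[]
t=9-12: P4@Q0 runs 3, rem=2, quantum used, demote→Q1. Q0=[P1] Q1=[P2,P3,P4] Q2=[]
t=12-15: P1@Q0 runs 3, rem=3, I/O yield, promote→Q0. Q0=[P1] Q1=[P2,P3,P4] Q2=[]
t=15-18: P1@Q0 runs 3, rem=0, completes. Q0=[] Q1=[P2,P3,P4] Q2=[]
t=18-23: P2@Q1 runs 5, rem=7, quantum used, demote→Q2. Q0=[] Q1=[P3,P4] Q2=[P2]
t=23-28: P3@Q1 runs 5, rem=0, completes. Q0=[] Q1=[P4] Q2=[P2]
t=28-30: P4@Q1 runs 2, rem=0, completes. Q0=[] Q1=[] Q2=[P2]
t=30-37: P2@Q2 runs 7, rem=0, completes. Q0=[] Q1=[] Q2=[]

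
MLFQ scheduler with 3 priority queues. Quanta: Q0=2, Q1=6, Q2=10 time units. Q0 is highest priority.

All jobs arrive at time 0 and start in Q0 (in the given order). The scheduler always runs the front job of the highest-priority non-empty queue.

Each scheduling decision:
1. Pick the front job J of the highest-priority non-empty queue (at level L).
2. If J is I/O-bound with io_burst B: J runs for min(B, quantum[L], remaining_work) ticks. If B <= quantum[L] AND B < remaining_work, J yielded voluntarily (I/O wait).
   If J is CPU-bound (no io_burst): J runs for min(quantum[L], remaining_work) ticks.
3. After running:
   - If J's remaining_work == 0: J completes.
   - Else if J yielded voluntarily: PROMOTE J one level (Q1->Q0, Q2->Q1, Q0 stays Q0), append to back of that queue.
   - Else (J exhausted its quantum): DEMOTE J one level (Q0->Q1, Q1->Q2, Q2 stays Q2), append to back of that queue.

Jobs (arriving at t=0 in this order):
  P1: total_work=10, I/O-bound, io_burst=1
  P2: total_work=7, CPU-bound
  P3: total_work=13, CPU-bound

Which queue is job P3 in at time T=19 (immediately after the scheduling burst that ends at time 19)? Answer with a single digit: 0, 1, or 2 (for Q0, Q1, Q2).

Answer: 1

Derivation:
t=0-1: P1@Q0 runs 1, rem=9, I/O yield, promote→Q0. Q0=[P2,P3,P1] Q1=[] Q2=[]
t=1-3: P2@Q0 runs 2, rem=5, quantum used, demote→Q1. Q0=[P3,P1] Q1=[P2] Q2=[]
t=3-5: P3@Q0 runs 2, rem=11, quantum used, demote→Q1. Q0=[P1] Q1=[P2,P3] Q2=[]
t=5-6: P1@Q0 runs 1, rem=8, I/O yield, promote→Q0. Q0=[P1] Q1=[P2,P3] Q2=[]
t=6-7: P1@Q0 runs 1, rem=7, I/O yield, promote→Q0. Q0=[P1] Q1=[P2,P3] Q2=[]
t=7-8: P1@Q0 runs 1, rem=6, I/O yield, promote→Q0. Q0=[P1] Q1=[P2,P3] Q2=[]
t=8-9: P1@Q0 runs 1, rem=5, I/O yield, promote→Q0. Q0=[P1] Q1=[P2,P3] Q2=[]
t=9-10: P1@Q0 runs 1, rem=4, I/O yield, promote→Q0. Q0=[P1] Q1=[P2,P3] Q2=[]
t=10-11: P1@Q0 runs 1, rem=3, I/O yield, promote→Q0. Q0=[P1] Q1=[P2,P3] Q2=[]
t=11-12: P1@Q0 runs 1, rem=2, I/O yield, promote→Q0. Q0=[P1] Q1=[P2,P3] Q2=[]
t=12-13: P1@Q0 runs 1, rem=1, I/O yield, promote→Q0. Q0=[P1] Q1=[P2,P3] Q2=[]
t=13-14: P1@Q0 runs 1, rem=0, completes. Q0=[] Q1=[P2,P3] Q2=[]
t=14-19: P2@Q1 runs 5, rem=0, completes. Q0=[] Q1=[P3] Q2=[]
t=19-25: P3@Q1 runs 6, rem=5, quantum used, demote→Q2. Q0=[] Q1=[] Q2=[P3]
t=25-30: P3@Q2 runs 5, rem=0, completes. Q0=[] Q1=[] Q2=[]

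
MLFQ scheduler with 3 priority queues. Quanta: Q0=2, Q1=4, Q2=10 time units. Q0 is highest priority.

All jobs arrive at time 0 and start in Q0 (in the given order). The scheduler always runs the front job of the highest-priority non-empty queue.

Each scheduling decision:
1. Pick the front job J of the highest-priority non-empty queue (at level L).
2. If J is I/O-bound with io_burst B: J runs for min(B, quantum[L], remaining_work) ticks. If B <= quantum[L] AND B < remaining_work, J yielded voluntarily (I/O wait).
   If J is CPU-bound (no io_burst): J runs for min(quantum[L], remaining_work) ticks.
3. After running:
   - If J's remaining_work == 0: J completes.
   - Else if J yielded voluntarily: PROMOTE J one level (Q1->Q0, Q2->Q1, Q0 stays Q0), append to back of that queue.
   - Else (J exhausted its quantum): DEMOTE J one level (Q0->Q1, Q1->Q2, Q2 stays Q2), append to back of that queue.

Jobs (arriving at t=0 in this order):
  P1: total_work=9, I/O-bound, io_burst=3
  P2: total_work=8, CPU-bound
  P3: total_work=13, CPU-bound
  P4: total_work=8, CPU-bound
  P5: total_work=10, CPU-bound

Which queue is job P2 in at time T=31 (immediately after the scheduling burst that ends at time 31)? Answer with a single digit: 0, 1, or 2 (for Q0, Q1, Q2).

Answer: 2

Derivation:
t=0-2: P1@Q0 runs 2, rem=7, quantum used, demote→Q1. Q0=[P2,P3,P4,P5] Q1=[P1] Q2=[]
t=2-4: P2@Q0 runs 2, rem=6, quantum used, demote→Q1. Q0=[P3,P4,P5] Q1=[P1,P2] Q2=[]
t=4-6: P3@Q0 runs 2, rem=11, quantum used, demote→Q1. Q0=[P4,P5] Q1=[P1,P2,P3] Q2=[]
t=6-8: P4@Q0 runs 2, rem=6, quantum used, demote→Q1. Q0=[P5] Q1=[P1,P2,P3,P4] Q2=[]
t=8-10: P5@Q0 runs 2, rem=8, quantum used, demote→Q1. Q0=[] Q1=[P1,P2,P3,P4,P5] Q2=[]
t=10-13: P1@Q1 runs 3, rem=4, I/O yield, promote→Q0. Q0=[P1] Q1=[P2,P3,P4,P5] Q2=[]
t=13-15: P1@Q0 runs 2, rem=2, quantum used, demote→Q1. Q0=[] Q1=[P2,P3,P4,P5,P1] Q2=[]
t=15-19: P2@Q1 runs 4, rem=2, quantum used, demote→Q2. Q0=[] Q1=[P3,P4,P5,P1] Q2=[P2]
t=19-23: P3@Q1 runs 4, rem=7, quantum used, demote→Q2. Q0=[] Q1=[P4,P5,P1] Q2=[P2,P3]
t=23-27: P4@Q1 runs 4, rem=2, quantum used, demote→Q2. Q0=[] Q1=[P5,P1] Q2=[P2,P3,P4]
t=27-31: P5@Q1 runs 4, rem=4, quantum used, demote→Q2. Q0=[] Q1=[P1] Q2=[P2,P3,P4,P5]
t=31-33: P1@Q1 runs 2, rem=0, completes. Q0=[] Q1=[] Q2=[P2,P3,P4,P5]
t=33-35: P2@Q2 runs 2, rem=0, completes. Q0=[] Q1=[] Q2=[P3,P4,P5]
t=35-42: P3@Q2 runs 7, rem=0, completes. Q0=[] Q1=[] Q2=[P4,P5]
t=42-44: P4@Q2 runs 2, rem=0, completes. Q0=[] Q1=[] Q2=[P5]
t=44-48: P5@Q2 runs 4, rem=0, completes. Q0=[] Q1=[] Q2=[]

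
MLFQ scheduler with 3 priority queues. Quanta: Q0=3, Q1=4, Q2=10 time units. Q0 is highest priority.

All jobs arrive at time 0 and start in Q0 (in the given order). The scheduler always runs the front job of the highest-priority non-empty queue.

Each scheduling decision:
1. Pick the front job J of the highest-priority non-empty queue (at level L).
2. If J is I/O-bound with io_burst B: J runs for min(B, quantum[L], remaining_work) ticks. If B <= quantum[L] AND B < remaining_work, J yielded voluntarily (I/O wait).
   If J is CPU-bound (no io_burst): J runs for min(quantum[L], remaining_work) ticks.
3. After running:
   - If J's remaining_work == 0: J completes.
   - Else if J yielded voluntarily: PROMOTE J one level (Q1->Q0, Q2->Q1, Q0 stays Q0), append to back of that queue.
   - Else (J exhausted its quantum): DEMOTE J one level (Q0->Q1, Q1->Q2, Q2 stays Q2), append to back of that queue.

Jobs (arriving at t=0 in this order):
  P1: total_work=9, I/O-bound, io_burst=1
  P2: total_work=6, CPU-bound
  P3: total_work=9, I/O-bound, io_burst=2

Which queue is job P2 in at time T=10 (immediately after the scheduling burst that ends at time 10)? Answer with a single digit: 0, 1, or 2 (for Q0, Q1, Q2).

t=0-1: P1@Q0 runs 1, rem=8, I/O yield, promote→Q0. Q0=[P2,P3,P1] Q1=[] Q2=[]
t=1-4: P2@Q0 runs 3, rem=3, quantum used, demote→Q1. Q0=[P3,P1] Q1=[P2] Q2=[]
t=4-6: P3@Q0 runs 2, rem=7, I/O yield, promote→Q0. Q0=[P1,P3] Q1=[P2] Q2=[]
t=6-7: P1@Q0 runs 1, rem=7, I/O yield, promote→Q0. Q0=[P3,P1] Q1=[P2] Q2=[]
t=7-9: P3@Q0 runs 2, rem=5, I/O yield, promote→Q0. Q0=[P1,P3] Q1=[P2] Q2=[]
t=9-10: P1@Q0 runs 1, rem=6, I/O yield, promote→Q0. Q0=[P3,P1] Q1=[P2] Q2=[]
t=10-12: P3@Q0 runs 2, rem=3, I/O yield, promote→Q0. Q0=[P1,P3] Q1=[P2] Q2=[]
t=12-13: P1@Q0 runs 1, rem=5, I/O yield, promote→Q0. Q0=[P3,P1] Q1=[P2] Q2=[]
t=13-15: P3@Q0 runs 2, rem=1, I/O yield, promote→Q0. Q0=[P1,P3] Q1=[P2] Q2=[]
t=15-16: P1@Q0 runs 1, rem=4, I/O yield, promote→Q0. Q0=[P3,P1] Q1=[P2] Q2=[]
t=16-17: P3@Q0 runs 1, rem=0, completes. Q0=[P1] Q1=[P2] Q2=[]
t=17-18: P1@Q0 runs 1, rem=3, I/O yield, promote→Q0. Q0=[P1] Q1=[P2] Q2=[]
t=18-19: P1@Q0 runs 1, rem=2, I/O yield, promote→Q0. Q0=[P1] Q1=[P2] Q2=[]
t=19-20: P1@Q0 runs 1, rem=1, I/O yield, promote→Q0. Q0=[P1] Q1=[P2] Q2=[]
t=20-21: P1@Q0 runs 1, rem=0, completes. Q0=[] Q1=[P2] Q2=[]
t=21-24: P2@Q1 runs 3, rem=0, completes. Q0=[] Q1=[] Q2=[]

Answer: 1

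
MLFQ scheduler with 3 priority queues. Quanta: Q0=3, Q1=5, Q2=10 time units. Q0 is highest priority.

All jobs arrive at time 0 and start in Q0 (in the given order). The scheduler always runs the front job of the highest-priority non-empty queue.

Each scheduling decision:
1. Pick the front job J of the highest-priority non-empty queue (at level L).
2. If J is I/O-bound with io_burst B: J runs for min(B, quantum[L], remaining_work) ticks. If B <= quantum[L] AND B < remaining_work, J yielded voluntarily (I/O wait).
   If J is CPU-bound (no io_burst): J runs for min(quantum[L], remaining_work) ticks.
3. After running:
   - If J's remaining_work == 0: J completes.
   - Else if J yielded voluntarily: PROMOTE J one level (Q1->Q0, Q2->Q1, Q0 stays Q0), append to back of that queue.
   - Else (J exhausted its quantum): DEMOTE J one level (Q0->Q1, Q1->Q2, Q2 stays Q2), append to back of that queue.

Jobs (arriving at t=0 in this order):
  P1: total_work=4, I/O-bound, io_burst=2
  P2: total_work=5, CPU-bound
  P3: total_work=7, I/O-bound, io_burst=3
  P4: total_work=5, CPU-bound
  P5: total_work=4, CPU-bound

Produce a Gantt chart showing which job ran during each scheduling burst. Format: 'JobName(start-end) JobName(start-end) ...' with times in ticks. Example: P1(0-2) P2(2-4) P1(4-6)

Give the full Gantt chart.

t=0-2: P1@Q0 runs 2, rem=2, I/O yield, promote→Q0. Q0=[P2,P3,P4,P5,P1] Q1=[] Q2=[]
t=2-5: P2@Q0 runs 3, rem=2, quantum used, demote→Q1. Q0=[P3,P4,P5,P1] Q1=[P2] Q2=[]
t=5-8: P3@Q0 runs 3, rem=4, I/O yield, promote→Q0. Q0=[P4,P5,P1,P3] Q1=[P2] Q2=[]
t=8-11: P4@Q0 runs 3, rem=2, quantum used, demote→Q1. Q0=[P5,P1,P3] Q1=[P2,P4] Q2=[]
t=11-14: P5@Q0 runs 3, rem=1, quantum used, demote→Q1. Q0=[P1,P3] Q1=[P2,P4,P5] Q2=[]
t=14-16: P1@Q0 runs 2, rem=0, completes. Q0=[P3] Q1=[P2,P4,P5] Q2=[]
t=16-19: P3@Q0 runs 3, rem=1, I/O yield, promote→Q0. Q0=[P3] Q1=[P2,P4,P5] Q2=[]
t=19-20: P3@Q0 runs 1, rem=0, completes. Q0=[] Q1=[P2,P4,P5] Q2=[]
t=20-22: P2@Q1 runs 2, rem=0, completes. Q0=[] Q1=[P4,P5] Q2=[]
t=22-24: P4@Q1 runs 2, rem=0, completes. Q0=[] Q1=[P5] Q2=[]
t=24-25: P5@Q1 runs 1, rem=0, completes. Q0=[] Q1=[] Q2=[]

Answer: P1(0-2) P2(2-5) P3(5-8) P4(8-11) P5(11-14) P1(14-16) P3(16-19) P3(19-20) P2(20-22) P4(22-24) P5(24-25)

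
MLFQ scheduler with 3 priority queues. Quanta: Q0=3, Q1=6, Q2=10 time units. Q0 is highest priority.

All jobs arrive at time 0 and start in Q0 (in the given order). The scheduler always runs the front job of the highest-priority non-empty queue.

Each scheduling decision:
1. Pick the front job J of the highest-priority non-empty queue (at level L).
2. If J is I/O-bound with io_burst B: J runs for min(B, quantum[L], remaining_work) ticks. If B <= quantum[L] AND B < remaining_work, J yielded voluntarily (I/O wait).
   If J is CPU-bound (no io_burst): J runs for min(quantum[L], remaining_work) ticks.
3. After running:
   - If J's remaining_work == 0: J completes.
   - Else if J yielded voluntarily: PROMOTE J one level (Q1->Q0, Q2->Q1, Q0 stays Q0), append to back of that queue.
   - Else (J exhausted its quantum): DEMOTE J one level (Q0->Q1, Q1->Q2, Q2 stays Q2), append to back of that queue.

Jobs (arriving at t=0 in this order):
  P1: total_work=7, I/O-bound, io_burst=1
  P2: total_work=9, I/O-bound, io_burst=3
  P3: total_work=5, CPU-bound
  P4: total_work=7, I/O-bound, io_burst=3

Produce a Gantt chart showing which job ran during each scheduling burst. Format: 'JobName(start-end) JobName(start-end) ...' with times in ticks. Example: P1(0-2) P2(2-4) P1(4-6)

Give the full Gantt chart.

Answer: P1(0-1) P2(1-4) P3(4-7) P4(7-10) P1(10-11) P2(11-14) P4(14-17) P1(17-18) P2(18-21) P4(21-22) P1(22-23) P1(23-24) P1(24-25) P1(25-26) P3(26-28)

Derivation:
t=0-1: P1@Q0 runs 1, rem=6, I/O yield, promote→Q0. Q0=[P2,P3,P4,P1] Q1=[] Q2=[]
t=1-4: P2@Q0 runs 3, rem=6, I/O yield, promote→Q0. Q0=[P3,P4,P1,P2] Q1=[] Q2=[]
t=4-7: P3@Q0 runs 3, rem=2, quantum used, demote→Q1. Q0=[P4,P1,P2] Q1=[P3] Q2=[]
t=7-10: P4@Q0 runs 3, rem=4, I/O yield, promote→Q0. Q0=[P1,P2,P4] Q1=[P3] Q2=[]
t=10-11: P1@Q0 runs 1, rem=5, I/O yield, promote→Q0. Q0=[P2,P4,P1] Q1=[P3] Q2=[]
t=11-14: P2@Q0 runs 3, rem=3, I/O yield, promote→Q0. Q0=[P4,P1,P2] Q1=[P3] Q2=[]
t=14-17: P4@Q0 runs 3, rem=1, I/O yield, promote→Q0. Q0=[P1,P2,P4] Q1=[P3] Q2=[]
t=17-18: P1@Q0 runs 1, rem=4, I/O yield, promote→Q0. Q0=[P2,P4,P1] Q1=[P3] Q2=[]
t=18-21: P2@Q0 runs 3, rem=0, completes. Q0=[P4,P1] Q1=[P3] Q2=[]
t=21-22: P4@Q0 runs 1, rem=0, completes. Q0=[P1] Q1=[P3] Q2=[]
t=22-23: P1@Q0 runs 1, rem=3, I/O yield, promote→Q0. Q0=[P1] Q1=[P3] Q2=[]
t=23-24: P1@Q0 runs 1, rem=2, I/O yield, promote→Q0. Q0=[P1] Q1=[P3] Q2=[]
t=24-25: P1@Q0 runs 1, rem=1, I/O yield, promote→Q0. Q0=[P1] Q1=[P3] Q2=[]
t=25-26: P1@Q0 runs 1, rem=0, completes. Q0=[] Q1=[P3] Q2=[]
t=26-28: P3@Q1 runs 2, rem=0, completes. Q0=[] Q1=[] Q2=[]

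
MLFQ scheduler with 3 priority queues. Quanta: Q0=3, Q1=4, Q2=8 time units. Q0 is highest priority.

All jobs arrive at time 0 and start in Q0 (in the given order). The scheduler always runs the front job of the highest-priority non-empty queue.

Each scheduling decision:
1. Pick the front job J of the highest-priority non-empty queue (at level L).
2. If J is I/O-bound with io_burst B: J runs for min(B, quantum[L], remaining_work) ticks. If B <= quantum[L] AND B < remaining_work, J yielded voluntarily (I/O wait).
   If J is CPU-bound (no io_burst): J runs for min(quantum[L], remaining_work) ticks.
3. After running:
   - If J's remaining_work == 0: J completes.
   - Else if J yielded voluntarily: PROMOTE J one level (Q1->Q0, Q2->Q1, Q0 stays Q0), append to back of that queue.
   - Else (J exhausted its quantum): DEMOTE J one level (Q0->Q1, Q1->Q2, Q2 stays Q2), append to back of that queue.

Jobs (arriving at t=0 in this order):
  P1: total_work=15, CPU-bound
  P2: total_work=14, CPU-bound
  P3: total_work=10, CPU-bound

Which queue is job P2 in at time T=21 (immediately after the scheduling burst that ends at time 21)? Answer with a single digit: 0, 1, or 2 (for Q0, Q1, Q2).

Answer: 2

Derivation:
t=0-3: P1@Q0 runs 3, rem=12, quantum used, demote→Q1. Q0=[P2,P3] Q1=[P1] Q2=[]
t=3-6: P2@Q0 runs 3, rem=11, quantum used, demote→Q1. Q0=[P3] Q1=[P1,P2] Q2=[]
t=6-9: P3@Q0 runs 3, rem=7, quantum used, demote→Q1. Q0=[] Q1=[P1,P2,P3] Q2=[]
t=9-13: P1@Q1 runs 4, rem=8, quantum used, demote→Q2. Q0=[] Q1=[P2,P3] Q2=[P1]
t=13-17: P2@Q1 runs 4, rem=7, quantum used, demote→Q2. Q0=[] Q1=[P3] Q2=[P1,P2]
t=17-21: P3@Q1 runs 4, rem=3, quantum used, demote→Q2. Q0=[] Q1=[] Q2=[P1,P2,P3]
t=21-29: P1@Q2 runs 8, rem=0, completes. Q0=[] Q1=[] Q2=[P2,P3]
t=29-36: P2@Q2 runs 7, rem=0, completes. Q0=[] Q1=[] Q2=[P3]
t=36-39: P3@Q2 runs 3, rem=0, completes. Q0=[] Q1=[] Q2=[]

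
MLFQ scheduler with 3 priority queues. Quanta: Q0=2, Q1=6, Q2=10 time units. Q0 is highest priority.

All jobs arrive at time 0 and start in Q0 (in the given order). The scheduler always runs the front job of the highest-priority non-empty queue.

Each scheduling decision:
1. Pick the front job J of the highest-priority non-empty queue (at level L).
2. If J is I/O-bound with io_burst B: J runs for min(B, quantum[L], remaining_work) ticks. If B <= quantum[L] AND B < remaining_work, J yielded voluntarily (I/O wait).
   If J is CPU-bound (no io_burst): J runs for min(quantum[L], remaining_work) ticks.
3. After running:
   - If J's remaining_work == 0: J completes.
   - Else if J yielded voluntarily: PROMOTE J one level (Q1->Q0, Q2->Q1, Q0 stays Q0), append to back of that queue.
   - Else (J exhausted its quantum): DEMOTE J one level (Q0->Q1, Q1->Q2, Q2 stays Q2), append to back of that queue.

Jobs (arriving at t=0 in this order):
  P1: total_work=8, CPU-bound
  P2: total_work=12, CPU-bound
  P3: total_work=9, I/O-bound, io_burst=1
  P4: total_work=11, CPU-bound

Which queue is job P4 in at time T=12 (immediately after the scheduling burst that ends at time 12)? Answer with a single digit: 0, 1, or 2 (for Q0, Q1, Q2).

t=0-2: P1@Q0 runs 2, rem=6, quantum used, demote→Q1. Q0=[P2,P3,P4] Q1=[P1] Q2=[]
t=2-4: P2@Q0 runs 2, rem=10, quantum used, demote→Q1. Q0=[P3,P4] Q1=[P1,P2] Q2=[]
t=4-5: P3@Q0 runs 1, rem=8, I/O yield, promote→Q0. Q0=[P4,P3] Q1=[P1,P2] Q2=[]
t=5-7: P4@Q0 runs 2, rem=9, quantum used, demote→Q1. Q0=[P3] Q1=[P1,P2,P4] Q2=[]
t=7-8: P3@Q0 runs 1, rem=7, I/O yield, promote→Q0. Q0=[P3] Q1=[P1,P2,P4] Q2=[]
t=8-9: P3@Q0 runs 1, rem=6, I/O yield, promote→Q0. Q0=[P3] Q1=[P1,P2,P4] Q2=[]
t=9-10: P3@Q0 runs 1, rem=5, I/O yield, promote→Q0. Q0=[P3] Q1=[P1,P2,P4] Q2=[]
t=10-11: P3@Q0 runs 1, rem=4, I/O yield, promote→Q0. Q0=[P3] Q1=[P1,P2,P4] Q2=[]
t=11-12: P3@Q0 runs 1, rem=3, I/O yield, promote→Q0. Q0=[P3] Q1=[P1,P2,P4] Q2=[]
t=12-13: P3@Q0 runs 1, rem=2, I/O yield, promote→Q0. Q0=[P3] Q1=[P1,P2,P4] Q2=[]
t=13-14: P3@Q0 runs 1, rem=1, I/O yield, promote→Q0. Q0=[P3] Q1=[P1,P2,P4] Q2=[]
t=14-15: P3@Q0 runs 1, rem=0, completes. Q0=[] Q1=[P1,P2,P4] Q2=[]
t=15-21: P1@Q1 runs 6, rem=0, completes. Q0=[] Q1=[P2,P4] Q2=[]
t=21-27: P2@Q1 runs 6, rem=4, quantum used, demote→Q2. Q0=[] Q1=[P4] Q2=[P2]
t=27-33: P4@Q1 runs 6, rem=3, quantum used, demote→Q2. Q0=[] Q1=[] Q2=[P2,P4]
t=33-37: P2@Q2 runs 4, rem=0, completes. Q0=[] Q1=[] Q2=[P4]
t=37-40: P4@Q2 runs 3, rem=0, completes. Q0=[] Q1=[] Q2=[]

Answer: 1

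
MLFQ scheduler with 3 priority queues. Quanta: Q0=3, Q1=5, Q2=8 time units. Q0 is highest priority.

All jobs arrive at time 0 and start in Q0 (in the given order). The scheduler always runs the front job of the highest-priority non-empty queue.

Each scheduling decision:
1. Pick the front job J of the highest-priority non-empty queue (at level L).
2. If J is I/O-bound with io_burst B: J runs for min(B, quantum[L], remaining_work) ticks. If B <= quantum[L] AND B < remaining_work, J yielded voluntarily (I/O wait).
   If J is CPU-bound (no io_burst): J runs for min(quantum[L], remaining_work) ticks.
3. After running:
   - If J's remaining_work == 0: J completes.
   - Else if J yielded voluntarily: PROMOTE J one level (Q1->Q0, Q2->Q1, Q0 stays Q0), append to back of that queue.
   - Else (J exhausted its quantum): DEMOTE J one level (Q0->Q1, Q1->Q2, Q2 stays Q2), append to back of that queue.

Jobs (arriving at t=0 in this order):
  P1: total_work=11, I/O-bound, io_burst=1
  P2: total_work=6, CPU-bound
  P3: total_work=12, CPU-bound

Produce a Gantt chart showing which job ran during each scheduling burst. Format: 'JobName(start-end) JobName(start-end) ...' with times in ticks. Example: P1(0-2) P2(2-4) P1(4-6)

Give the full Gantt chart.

t=0-1: P1@Q0 runs 1, rem=10, I/O yield, promote→Q0. Q0=[P2,P3,P1] Q1=[] Q2=[]
t=1-4: P2@Q0 runs 3, rem=3, quantum used, demote→Q1. Q0=[P3,P1] Q1=[P2] Q2=[]
t=4-7: P3@Q0 runs 3, rem=9, quantum used, demote→Q1. Q0=[P1] Q1=[P2,P3] Q2=[]
t=7-8: P1@Q0 runs 1, rem=9, I/O yield, promote→Q0. Q0=[P1] Q1=[P2,P3] Q2=[]
t=8-9: P1@Q0 runs 1, rem=8, I/O yield, promote→Q0. Q0=[P1] Q1=[P2,P3] Q2=[]
t=9-10: P1@Q0 runs 1, rem=7, I/O yield, promote→Q0. Q0=[P1] Q1=[P2,P3] Q2=[]
t=10-11: P1@Q0 runs 1, rem=6, I/O yield, promote→Q0. Q0=[P1] Q1=[P2,P3] Q2=[]
t=11-12: P1@Q0 runs 1, rem=5, I/O yield, promote→Q0. Q0=[P1] Q1=[P2,P3] Q2=[]
t=12-13: P1@Q0 runs 1, rem=4, I/O yield, promote→Q0. Q0=[P1] Q1=[P2,P3] Q2=[]
t=13-14: P1@Q0 runs 1, rem=3, I/O yield, promote→Q0. Q0=[P1] Q1=[P2,P3] Q2=[]
t=14-15: P1@Q0 runs 1, rem=2, I/O yield, promote→Q0. Q0=[P1] Q1=[P2,P3] Q2=[]
t=15-16: P1@Q0 runs 1, rem=1, I/O yield, promote→Q0. Q0=[P1] Q1=[P2,P3] Q2=[]
t=16-17: P1@Q0 runs 1, rem=0, completes. Q0=[] Q1=[P2,P3] Q2=[]
t=17-20: P2@Q1 runs 3, rem=0, completes. Q0=[] Q1=[P3] Q2=[]
t=20-25: P3@Q1 runs 5, rem=4, quantum used, demote→Q2. Q0=[] Q1=[] Q2=[P3]
t=25-29: P3@Q2 runs 4, rem=0, completes. Q0=[] Q1=[] Q2=[]

Answer: P1(0-1) P2(1-4) P3(4-7) P1(7-8) P1(8-9) P1(9-10) P1(10-11) P1(11-12) P1(12-13) P1(13-14) P1(14-15) P1(15-16) P1(16-17) P2(17-20) P3(20-25) P3(25-29)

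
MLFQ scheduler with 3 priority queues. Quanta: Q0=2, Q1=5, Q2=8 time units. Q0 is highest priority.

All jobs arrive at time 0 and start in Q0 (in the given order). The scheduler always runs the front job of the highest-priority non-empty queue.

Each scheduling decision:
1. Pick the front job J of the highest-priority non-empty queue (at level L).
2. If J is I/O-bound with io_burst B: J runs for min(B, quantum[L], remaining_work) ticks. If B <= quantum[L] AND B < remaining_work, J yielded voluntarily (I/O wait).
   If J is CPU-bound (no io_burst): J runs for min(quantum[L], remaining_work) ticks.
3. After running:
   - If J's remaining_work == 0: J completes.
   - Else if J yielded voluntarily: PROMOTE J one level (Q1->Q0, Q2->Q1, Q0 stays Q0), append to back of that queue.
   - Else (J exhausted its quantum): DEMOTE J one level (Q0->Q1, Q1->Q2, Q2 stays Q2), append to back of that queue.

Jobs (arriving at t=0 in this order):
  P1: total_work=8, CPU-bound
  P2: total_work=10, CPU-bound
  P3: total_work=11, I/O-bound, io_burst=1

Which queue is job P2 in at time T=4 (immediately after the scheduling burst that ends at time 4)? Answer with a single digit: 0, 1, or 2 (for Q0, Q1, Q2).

Answer: 1

Derivation:
t=0-2: P1@Q0 runs 2, rem=6, quantum used, demote→Q1. Q0=[P2,P3] Q1=[P1] Q2=[]
t=2-4: P2@Q0 runs 2, rem=8, quantum used, demote→Q1. Q0=[P3] Q1=[P1,P2] Q2=[]
t=4-5: P3@Q0 runs 1, rem=10, I/O yield, promote→Q0. Q0=[P3] Q1=[P1,P2] Q2=[]
t=5-6: P3@Q0 runs 1, rem=9, I/O yield, promote→Q0. Q0=[P3] Q1=[P1,P2] Q2=[]
t=6-7: P3@Q0 runs 1, rem=8, I/O yield, promote→Q0. Q0=[P3] Q1=[P1,P2] Q2=[]
t=7-8: P3@Q0 runs 1, rem=7, I/O yield, promote→Q0. Q0=[P3] Q1=[P1,P2] Q2=[]
t=8-9: P3@Q0 runs 1, rem=6, I/O yield, promote→Q0. Q0=[P3] Q1=[P1,P2] Q2=[]
t=9-10: P3@Q0 runs 1, rem=5, I/O yield, promote→Q0. Q0=[P3] Q1=[P1,P2] Q2=[]
t=10-11: P3@Q0 runs 1, rem=4, I/O yield, promote→Q0. Q0=[P3] Q1=[P1,P2] Q2=[]
t=11-12: P3@Q0 runs 1, rem=3, I/O yield, promote→Q0. Q0=[P3] Q1=[P1,P2] Q2=[]
t=12-13: P3@Q0 runs 1, rem=2, I/O yield, promote→Q0. Q0=[P3] Q1=[P1,P2] Q2=[]
t=13-14: P3@Q0 runs 1, rem=1, I/O yield, promote→Q0. Q0=[P3] Q1=[P1,P2] Q2=[]
t=14-15: P3@Q0 runs 1, rem=0, completes. Q0=[] Q1=[P1,P2] Q2=[]
t=15-20: P1@Q1 runs 5, rem=1, quantum used, demote→Q2. Q0=[] Q1=[P2] Q2=[P1]
t=20-25: P2@Q1 runs 5, rem=3, quantum used, demote→Q2. Q0=[] Q1=[] Q2=[P1,P2]
t=25-26: P1@Q2 runs 1, rem=0, completes. Q0=[] Q1=[] Q2=[P2]
t=26-29: P2@Q2 runs 3, rem=0, completes. Q0=[] Q1=[] Q2=[]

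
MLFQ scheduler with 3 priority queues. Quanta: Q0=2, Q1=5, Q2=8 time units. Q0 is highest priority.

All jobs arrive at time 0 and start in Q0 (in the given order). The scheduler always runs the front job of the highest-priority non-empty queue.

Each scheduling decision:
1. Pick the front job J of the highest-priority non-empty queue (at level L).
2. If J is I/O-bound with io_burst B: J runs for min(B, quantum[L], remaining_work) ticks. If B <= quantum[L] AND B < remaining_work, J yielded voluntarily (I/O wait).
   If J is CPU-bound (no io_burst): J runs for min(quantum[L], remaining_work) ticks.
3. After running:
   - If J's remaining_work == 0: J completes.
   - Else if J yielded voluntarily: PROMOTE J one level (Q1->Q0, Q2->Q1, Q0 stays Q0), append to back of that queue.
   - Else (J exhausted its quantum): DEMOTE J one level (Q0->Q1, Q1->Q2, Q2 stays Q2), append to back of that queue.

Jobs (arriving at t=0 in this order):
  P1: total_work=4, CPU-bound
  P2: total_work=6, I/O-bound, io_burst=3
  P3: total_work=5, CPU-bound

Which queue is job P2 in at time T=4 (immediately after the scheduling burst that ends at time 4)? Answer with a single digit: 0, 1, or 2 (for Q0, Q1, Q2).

t=0-2: P1@Q0 runs 2, rem=2, quantum used, demote→Q1. Q0=[P2,P3] Q1=[P1] Q2=[]
t=2-4: P2@Q0 runs 2, rem=4, quantum used, demote→Q1. Q0=[P3] Q1=[P1,P2] Q2=[]
t=4-6: P3@Q0 runs 2, rem=3, quantum used, demote→Q1. Q0=[] Q1=[P1,P2,P3] Q2=[]
t=6-8: P1@Q1 runs 2, rem=0, completes. Q0=[] Q1=[P2,P3] Q2=[]
t=8-11: P2@Q1 runs 3, rem=1, I/O yield, promote→Q0. Q0=[P2] Q1=[P3] Q2=[]
t=11-12: P2@Q0 runs 1, rem=0, completes. Q0=[] Q1=[P3] Q2=[]
t=12-15: P3@Q1 runs 3, rem=0, completes. Q0=[] Q1=[] Q2=[]

Answer: 1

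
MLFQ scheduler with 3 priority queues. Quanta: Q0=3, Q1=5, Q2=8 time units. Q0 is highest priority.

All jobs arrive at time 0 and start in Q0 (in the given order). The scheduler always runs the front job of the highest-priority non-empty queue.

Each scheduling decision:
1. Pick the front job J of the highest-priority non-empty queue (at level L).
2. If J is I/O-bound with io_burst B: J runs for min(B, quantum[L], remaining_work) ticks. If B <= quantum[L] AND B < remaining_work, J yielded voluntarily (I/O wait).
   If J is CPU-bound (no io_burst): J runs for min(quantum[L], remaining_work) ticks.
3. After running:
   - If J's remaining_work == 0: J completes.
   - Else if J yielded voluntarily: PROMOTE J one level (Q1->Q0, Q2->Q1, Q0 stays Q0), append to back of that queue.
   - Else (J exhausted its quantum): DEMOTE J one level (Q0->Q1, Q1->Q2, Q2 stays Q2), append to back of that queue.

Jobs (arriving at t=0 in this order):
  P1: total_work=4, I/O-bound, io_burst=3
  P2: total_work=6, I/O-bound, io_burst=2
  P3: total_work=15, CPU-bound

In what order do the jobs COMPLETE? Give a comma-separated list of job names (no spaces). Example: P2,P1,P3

t=0-3: P1@Q0 runs 3, rem=1, I/O yield, promote→Q0. Q0=[P2,P3,P1] Q1=[] Q2=[]
t=3-5: P2@Q0 runs 2, rem=4, I/O yield, promote→Q0. Q0=[P3,P1,P2] Q1=[] Q2=[]
t=5-8: P3@Q0 runs 3, rem=12, quantum used, demote→Q1. Q0=[P1,P2] Q1=[P3] Q2=[]
t=8-9: P1@Q0 runs 1, rem=0, completes. Q0=[P2] Q1=[P3] Q2=[]
t=9-11: P2@Q0 runs 2, rem=2, I/O yield, promote→Q0. Q0=[P2] Q1=[P3] Q2=[]
t=11-13: P2@Q0 runs 2, rem=0, completes. Q0=[] Q1=[P3] Q2=[]
t=13-18: P3@Q1 runs 5, rem=7, quantum used, demote→Q2. Q0=[] Q1=[] Q2=[P3]
t=18-25: P3@Q2 runs 7, rem=0, completes. Q0=[] Q1=[] Q2=[]

Answer: P1,P2,P3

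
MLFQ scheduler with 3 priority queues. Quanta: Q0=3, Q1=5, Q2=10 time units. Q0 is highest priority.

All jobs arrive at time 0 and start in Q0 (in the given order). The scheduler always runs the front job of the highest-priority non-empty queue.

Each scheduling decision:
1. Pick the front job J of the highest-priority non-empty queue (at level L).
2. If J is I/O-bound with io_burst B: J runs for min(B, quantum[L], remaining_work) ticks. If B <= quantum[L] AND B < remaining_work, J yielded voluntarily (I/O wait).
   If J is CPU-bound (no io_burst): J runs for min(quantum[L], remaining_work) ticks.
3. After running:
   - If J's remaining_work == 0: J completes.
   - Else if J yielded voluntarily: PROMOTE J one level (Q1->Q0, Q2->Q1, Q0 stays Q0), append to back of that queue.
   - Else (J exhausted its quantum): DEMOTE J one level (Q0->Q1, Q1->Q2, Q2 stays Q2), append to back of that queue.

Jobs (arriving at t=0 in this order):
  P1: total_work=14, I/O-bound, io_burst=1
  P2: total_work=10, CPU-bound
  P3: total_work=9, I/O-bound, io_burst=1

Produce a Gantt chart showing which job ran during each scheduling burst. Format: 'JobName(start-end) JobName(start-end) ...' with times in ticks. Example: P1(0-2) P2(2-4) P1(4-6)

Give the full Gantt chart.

t=0-1: P1@Q0 runs 1, rem=13, I/O yield, promote→Q0. Q0=[P2,P3,P1] Q1=[] Q2=[]
t=1-4: P2@Q0 runs 3, rem=7, quantum used, demote→Q1. Q0=[P3,P1] Q1=[P2] Q2=[]
t=4-5: P3@Q0 runs 1, rem=8, I/O yield, promote→Q0. Q0=[P1,P3] Q1=[P2] Q2=[]
t=5-6: P1@Q0 runs 1, rem=12, I/O yield, promote→Q0. Q0=[P3,P1] Q1=[P2] Q2=[]
t=6-7: P3@Q0 runs 1, rem=7, I/O yield, promote→Q0. Q0=[P1,P3] Q1=[P2] Q2=[]
t=7-8: P1@Q0 runs 1, rem=11, I/O yield, promote→Q0. Q0=[P3,P1] Q1=[P2] Q2=[]
t=8-9: P3@Q0 runs 1, rem=6, I/O yield, promote→Q0. Q0=[P1,P3] Q1=[P2] Q2=[]
t=9-10: P1@Q0 runs 1, rem=10, I/O yield, promote→Q0. Q0=[P3,P1] Q1=[P2] Q2=[]
t=10-11: P3@Q0 runs 1, rem=5, I/O yield, promote→Q0. Q0=[P1,P3] Q1=[P2] Q2=[]
t=11-12: P1@Q0 runs 1, rem=9, I/O yield, promote→Q0. Q0=[P3,P1] Q1=[P2] Q2=[]
t=12-13: P3@Q0 runs 1, rem=4, I/O yield, promote→Q0. Q0=[P1,P3] Q1=[P2] Q2=[]
t=13-14: P1@Q0 runs 1, rem=8, I/O yield, promote→Q0. Q0=[P3,P1] Q1=[P2] Q2=[]
t=14-15: P3@Q0 runs 1, rem=3, I/O yield, promote→Q0. Q0=[P1,P3] Q1=[P2] Q2=[]
t=15-16: P1@Q0 runs 1, rem=7, I/O yield, promote→Q0. Q0=[P3,P1] Q1=[P2] Q2=[]
t=16-17: P3@Q0 runs 1, rem=2, I/O yield, promote→Q0. Q0=[P1,P3] Q1=[P2] Q2=[]
t=17-18: P1@Q0 runs 1, rem=6, I/O yield, promote→Q0. Q0=[P3,P1] Q1=[P2] Q2=[]
t=18-19: P3@Q0 runs 1, rem=1, I/O yield, promote→Q0. Q0=[P1,P3] Q1=[P2] Q2=[]
t=19-20: P1@Q0 runs 1, rem=5, I/O yield, promote→Q0. Q0=[P3,P1] Q1=[P2] Q2=[]
t=20-21: P3@Q0 runs 1, rem=0, completes. Q0=[P1] Q1=[P2] Q2=[]
t=21-22: P1@Q0 runs 1, rem=4, I/O yield, promote→Q0. Q0=[P1] Q1=[P2] Q2=[]
t=22-23: P1@Q0 runs 1, rem=3, I/O yield, promote→Q0. Q0=[P1] Q1=[P2] Q2=[]
t=23-24: P1@Q0 runs 1, rem=2, I/O yield, promote→Q0. Q0=[P1] Q1=[P2] Q2=[]
t=24-25: P1@Q0 runs 1, rem=1, I/O yield, promote→Q0. Q0=[P1] Q1=[P2] Q2=[]
t=25-26: P1@Q0 runs 1, rem=0, completes. Q0=[] Q1=[P2] Q2=[]
t=26-31: P2@Q1 runs 5, rem=2, quantum used, demote→Q2. Q0=[] Q1=[] Q2=[P2]
t=31-33: P2@Q2 runs 2, rem=0, completes. Q0=[] Q1=[] Q2=[]

Answer: P1(0-1) P2(1-4) P3(4-5) P1(5-6) P3(6-7) P1(7-8) P3(8-9) P1(9-10) P3(10-11) P1(11-12) P3(12-13) P1(13-14) P3(14-15) P1(15-16) P3(16-17) P1(17-18) P3(18-19) P1(19-20) P3(20-21) P1(21-22) P1(22-23) P1(23-24) P1(24-25) P1(25-26) P2(26-31) P2(31-33)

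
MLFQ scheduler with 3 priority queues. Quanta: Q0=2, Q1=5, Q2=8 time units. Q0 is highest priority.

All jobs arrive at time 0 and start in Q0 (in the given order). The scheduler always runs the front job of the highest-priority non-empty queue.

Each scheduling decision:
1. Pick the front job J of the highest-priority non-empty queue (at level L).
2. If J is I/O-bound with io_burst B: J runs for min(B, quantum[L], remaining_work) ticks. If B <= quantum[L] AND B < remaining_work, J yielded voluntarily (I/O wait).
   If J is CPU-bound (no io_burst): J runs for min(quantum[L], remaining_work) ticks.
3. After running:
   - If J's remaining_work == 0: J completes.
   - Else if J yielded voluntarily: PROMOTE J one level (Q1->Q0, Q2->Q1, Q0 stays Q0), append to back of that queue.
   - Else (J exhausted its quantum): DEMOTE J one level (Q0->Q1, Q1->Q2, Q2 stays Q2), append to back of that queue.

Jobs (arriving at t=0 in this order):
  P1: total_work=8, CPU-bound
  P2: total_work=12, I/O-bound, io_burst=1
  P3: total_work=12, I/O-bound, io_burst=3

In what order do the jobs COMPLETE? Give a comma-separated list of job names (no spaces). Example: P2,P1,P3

Answer: P2,P3,P1

Derivation:
t=0-2: P1@Q0 runs 2, rem=6, quantum used, demote→Q1. Q0=[P2,P3] Q1=[P1] Q2=[]
t=2-3: P2@Q0 runs 1, rem=11, I/O yield, promote→Q0. Q0=[P3,P2] Q1=[P1] Q2=[]
t=3-5: P3@Q0 runs 2, rem=10, quantum used, demote→Q1. Q0=[P2] Q1=[P1,P3] Q2=[]
t=5-6: P2@Q0 runs 1, rem=10, I/O yield, promote→Q0. Q0=[P2] Q1=[P1,P3] Q2=[]
t=6-7: P2@Q0 runs 1, rem=9, I/O yield, promote→Q0. Q0=[P2] Q1=[P1,P3] Q2=[]
t=7-8: P2@Q0 runs 1, rem=8, I/O yield, promote→Q0. Q0=[P2] Q1=[P1,P3] Q2=[]
t=8-9: P2@Q0 runs 1, rem=7, I/O yield, promote→Q0. Q0=[P2] Q1=[P1,P3] Q2=[]
t=9-10: P2@Q0 runs 1, rem=6, I/O yield, promote→Q0. Q0=[P2] Q1=[P1,P3] Q2=[]
t=10-11: P2@Q0 runs 1, rem=5, I/O yield, promote→Q0. Q0=[P2] Q1=[P1,P3] Q2=[]
t=11-12: P2@Q0 runs 1, rem=4, I/O yield, promote→Q0. Q0=[P2] Q1=[P1,P3] Q2=[]
t=12-13: P2@Q0 runs 1, rem=3, I/O yield, promote→Q0. Q0=[P2] Q1=[P1,P3] Q2=[]
t=13-14: P2@Q0 runs 1, rem=2, I/O yield, promote→Q0. Q0=[P2] Q1=[P1,P3] Q2=[]
t=14-15: P2@Q0 runs 1, rem=1, I/O yield, promote→Q0. Q0=[P2] Q1=[P1,P3] Q2=[]
t=15-16: P2@Q0 runs 1, rem=0, completes. Q0=[] Q1=[P1,P3] Q2=[]
t=16-21: P1@Q1 runs 5, rem=1, quantum used, demote→Q2. Q0=[] Q1=[P3] Q2=[P1]
t=21-24: P3@Q1 runs 3, rem=7, I/O yield, promote→Q0. Q0=[P3] Q1=[] Q2=[P1]
t=24-26: P3@Q0 runs 2, rem=5, quantum used, demote→Q1. Q0=[] Q1=[P3] Q2=[P1]
t=26-29: P3@Q1 runs 3, rem=2, I/O yield, promote→Q0. Q0=[P3] Q1=[] Q2=[P1]
t=29-31: P3@Q0 runs 2, rem=0, completes. Q0=[] Q1=[] Q2=[P1]
t=31-32: P1@Q2 runs 1, rem=0, completes. Q0=[] Q1=[] Q2=[]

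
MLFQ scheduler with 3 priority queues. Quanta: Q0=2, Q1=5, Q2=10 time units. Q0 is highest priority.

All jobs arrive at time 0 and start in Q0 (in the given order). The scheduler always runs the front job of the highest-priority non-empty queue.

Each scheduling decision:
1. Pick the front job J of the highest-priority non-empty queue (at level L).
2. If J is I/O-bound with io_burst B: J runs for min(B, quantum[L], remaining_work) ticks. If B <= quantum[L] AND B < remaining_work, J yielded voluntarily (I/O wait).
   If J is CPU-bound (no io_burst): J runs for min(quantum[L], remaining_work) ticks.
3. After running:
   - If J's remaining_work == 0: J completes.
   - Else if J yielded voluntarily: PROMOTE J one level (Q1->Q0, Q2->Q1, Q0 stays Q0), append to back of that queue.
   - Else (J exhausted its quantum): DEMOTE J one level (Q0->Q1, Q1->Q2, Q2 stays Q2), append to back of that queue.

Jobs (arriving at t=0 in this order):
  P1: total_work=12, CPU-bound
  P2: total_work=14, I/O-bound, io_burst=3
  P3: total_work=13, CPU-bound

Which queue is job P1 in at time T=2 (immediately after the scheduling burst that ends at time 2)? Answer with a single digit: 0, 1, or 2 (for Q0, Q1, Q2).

t=0-2: P1@Q0 runs 2, rem=10, quantum used, demote→Q1. Q0=[P2,P3] Q1=[P1] Q2=[]
t=2-4: P2@Q0 runs 2, rem=12, quantum used, demote→Q1. Q0=[P3] Q1=[P1,P2] Q2=[]
t=4-6: P3@Q0 runs 2, rem=11, quantum used, demote→Q1. Q0=[] Q1=[P1,P2,P3] Q2=[]
t=6-11: P1@Q1 runs 5, rem=5, quantum used, demote→Q2. Q0=[] Q1=[P2,P3] Q2=[P1]
t=11-14: P2@Q1 runs 3, rem=9, I/O yield, promote→Q0. Q0=[P2] Q1=[P3] Q2=[P1]
t=14-16: P2@Q0 runs 2, rem=7, quantum used, demote→Q1. Q0=[] Q1=[P3,P2] Q2=[P1]
t=16-21: P3@Q1 runs 5, rem=6, quantum used, demote→Q2. Q0=[] Q1=[P2] Q2=[P1,P3]
t=21-24: P2@Q1 runs 3, rem=4, I/O yield, promote→Q0. Q0=[P2] Q1=[] Q2=[P1,P3]
t=24-26: P2@Q0 runs 2, rem=2, quantum used, demote→Q1. Q0=[] Q1=[P2] Q2=[P1,P3]
t=26-28: P2@Q1 runs 2, rem=0, completes. Q0=[] Q1=[] Q2=[P1,P3]
t=28-33: P1@Q2 runs 5, rem=0, completes. Q0=[] Q1=[] Q2=[P3]
t=33-39: P3@Q2 runs 6, rem=0, completes. Q0=[] Q1=[] Q2=[]

Answer: 1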